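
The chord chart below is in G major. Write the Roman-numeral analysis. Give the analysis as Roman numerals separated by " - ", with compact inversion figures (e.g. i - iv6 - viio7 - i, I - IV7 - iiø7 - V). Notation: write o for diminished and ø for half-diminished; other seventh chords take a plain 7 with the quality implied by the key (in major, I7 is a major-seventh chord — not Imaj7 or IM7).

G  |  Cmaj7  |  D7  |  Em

G: major triad on G = scale degree 1 → I.
Cmaj7: major seventh chord on C = scale degree 4 → IV7.
D7: root D is the dominant; dominant seventh chord there is V7.
Em has root E, degree 6 in G major, so vi.

I - IV7 - V7 - vi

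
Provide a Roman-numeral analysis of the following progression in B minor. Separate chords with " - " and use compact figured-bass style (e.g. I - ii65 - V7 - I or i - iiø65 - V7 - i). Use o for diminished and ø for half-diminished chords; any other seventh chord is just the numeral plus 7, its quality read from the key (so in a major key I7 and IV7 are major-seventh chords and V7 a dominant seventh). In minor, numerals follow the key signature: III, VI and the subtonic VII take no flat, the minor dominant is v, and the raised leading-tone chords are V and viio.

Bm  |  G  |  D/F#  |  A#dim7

Bm: root B is the tonic; minor triad there is i.
G has root G, degree 6 in B minor, so VI.
D/F#: root D is the mediant; major triad there is III6.
A#dim7 has root A#, degree 7 in B minor, so viio7.

i - VI - III6 - viio7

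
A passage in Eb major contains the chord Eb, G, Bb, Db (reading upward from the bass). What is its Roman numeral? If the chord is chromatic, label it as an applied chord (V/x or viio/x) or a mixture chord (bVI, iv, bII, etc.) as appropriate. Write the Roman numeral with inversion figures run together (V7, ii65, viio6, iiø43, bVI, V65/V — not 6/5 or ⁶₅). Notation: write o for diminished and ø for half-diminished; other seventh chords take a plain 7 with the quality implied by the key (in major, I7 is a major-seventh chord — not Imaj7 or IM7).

Stacked in thirds the chord is Eb-G-Bb-Db: a dominant seventh chord on Eb.
Eb is not a diatonic chord root with this quality in Eb major, but it lies a perfect fifth above Ab (IV), so the chord functions as an applied dominant of IV.

V7/IV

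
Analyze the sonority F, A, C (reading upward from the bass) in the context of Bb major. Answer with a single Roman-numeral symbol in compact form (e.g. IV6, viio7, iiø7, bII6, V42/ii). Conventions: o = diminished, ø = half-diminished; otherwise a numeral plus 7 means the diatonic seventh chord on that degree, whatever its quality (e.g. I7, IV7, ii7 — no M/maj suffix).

V

The pitches F-A-C form a major triad rooted on F.
F is scale degree 5 in Bb major, and a major triad on that degree is written V.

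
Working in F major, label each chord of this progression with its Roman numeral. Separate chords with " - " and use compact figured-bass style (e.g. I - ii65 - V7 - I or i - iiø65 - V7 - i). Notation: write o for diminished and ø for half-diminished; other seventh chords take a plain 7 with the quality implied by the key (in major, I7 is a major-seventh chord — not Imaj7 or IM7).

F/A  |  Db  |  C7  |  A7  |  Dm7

I6 - bVI - V7 - V7/vi - vi7

F/A: root F is the tonic; major triad there is I6.
Db: major triad on Db — chromatic; bVI (borrowed from the parallel minor).
C7: dominant seventh chord on C = scale degree 5 → V7.
A7: a dominant seventh chord on A, the applied dominant of vi → V7/vi.
Dm7: root D is the submediant; minor seventh chord there is vi7.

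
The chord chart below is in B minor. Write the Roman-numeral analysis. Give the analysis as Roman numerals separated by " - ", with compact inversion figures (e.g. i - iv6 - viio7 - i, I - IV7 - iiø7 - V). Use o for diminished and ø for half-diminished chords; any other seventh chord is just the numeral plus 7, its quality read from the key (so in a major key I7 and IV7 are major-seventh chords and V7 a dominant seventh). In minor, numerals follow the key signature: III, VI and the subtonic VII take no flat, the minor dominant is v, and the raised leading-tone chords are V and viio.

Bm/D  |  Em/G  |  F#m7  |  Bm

i6 - iv6 - v7 - i

Bm/D: minor triad on B = scale degree 1 → i6.
Em/G: root E is the subdominant; minor triad there is iv6.
F#m7: root F# is the dominant; minor seventh chord there is v7.
Bm: minor triad on B = scale degree 1 → i.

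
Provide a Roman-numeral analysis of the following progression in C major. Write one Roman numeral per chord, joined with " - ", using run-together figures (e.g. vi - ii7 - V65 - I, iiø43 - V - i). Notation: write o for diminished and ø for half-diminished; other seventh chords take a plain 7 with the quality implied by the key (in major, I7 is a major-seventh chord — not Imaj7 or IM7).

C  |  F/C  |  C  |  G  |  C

C has root C, degree 1 in C major, so I.
F/C: major triad on F = scale degree 4 → IV64.
C has root C, degree 1 in C major, so I.
G: major triad on G = scale degree 5 → V.
C: root C is the tonic; major triad there is I.

I - IV64 - I - V - I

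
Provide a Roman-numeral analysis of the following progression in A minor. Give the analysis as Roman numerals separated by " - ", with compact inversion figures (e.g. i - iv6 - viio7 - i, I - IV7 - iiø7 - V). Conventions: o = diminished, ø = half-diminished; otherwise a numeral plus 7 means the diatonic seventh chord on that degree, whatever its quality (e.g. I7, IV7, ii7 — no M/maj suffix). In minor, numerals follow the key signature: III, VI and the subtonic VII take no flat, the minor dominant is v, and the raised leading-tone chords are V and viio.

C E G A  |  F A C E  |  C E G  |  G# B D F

i65 - VI7 - III - viio7

C-E-G-A has root A, degree 1 in A minor, so i65.
F-A-C-E: root F is the submediant; major seventh chord there is VI7.
C-E-G has root C, degree 3 in A minor, so III.
G#-B-D-F has root G#, degree 7 in A minor, so viio7.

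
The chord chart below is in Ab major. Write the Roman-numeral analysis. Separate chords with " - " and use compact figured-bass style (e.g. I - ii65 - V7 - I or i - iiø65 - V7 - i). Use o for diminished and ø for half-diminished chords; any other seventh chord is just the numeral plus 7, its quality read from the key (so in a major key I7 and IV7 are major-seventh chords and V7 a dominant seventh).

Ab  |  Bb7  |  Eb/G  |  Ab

I - V7/V - V6 - I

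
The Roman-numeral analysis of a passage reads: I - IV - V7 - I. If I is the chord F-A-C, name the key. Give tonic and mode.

The chord F is a major triad rooted on F; its label is I.
If F is scale degree 1 and the mode makes that degree carry a major triad, the tonic is F and the mode is major.

F major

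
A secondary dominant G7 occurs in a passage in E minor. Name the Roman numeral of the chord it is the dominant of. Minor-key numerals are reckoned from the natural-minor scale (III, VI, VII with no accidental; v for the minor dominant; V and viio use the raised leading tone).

VI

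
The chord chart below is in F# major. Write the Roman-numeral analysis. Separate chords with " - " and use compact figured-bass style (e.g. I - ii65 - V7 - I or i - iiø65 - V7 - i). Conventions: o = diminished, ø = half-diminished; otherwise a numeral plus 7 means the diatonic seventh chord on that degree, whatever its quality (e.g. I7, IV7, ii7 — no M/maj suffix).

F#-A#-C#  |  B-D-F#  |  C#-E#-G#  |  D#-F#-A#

I - iv - V - vi

F#-A#-C#: major triad on F# = scale degree 1 → I.
B-D-F#: minor triad on B — chromatic; iv (borrowed from the parallel minor).
C#-E#-G#: major triad on C# = scale degree 5 → V.
D#-F#-A#: minor triad on D# = scale degree 6 → vi.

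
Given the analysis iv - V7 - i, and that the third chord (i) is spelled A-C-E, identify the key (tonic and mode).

A minor

The anchor chord is a minor triad on A, labeled i.
If A is scale degree 1 and the mode makes that degree carry a minor triad, the tonic is A and the mode is minor.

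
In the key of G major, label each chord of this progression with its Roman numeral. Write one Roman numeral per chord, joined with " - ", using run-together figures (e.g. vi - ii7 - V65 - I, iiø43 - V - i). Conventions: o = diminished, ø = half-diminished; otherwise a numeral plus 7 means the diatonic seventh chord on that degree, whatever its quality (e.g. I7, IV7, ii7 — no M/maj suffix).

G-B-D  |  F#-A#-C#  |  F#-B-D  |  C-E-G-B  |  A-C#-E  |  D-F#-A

I - V/iii - iii64 - IV7 - V/V - V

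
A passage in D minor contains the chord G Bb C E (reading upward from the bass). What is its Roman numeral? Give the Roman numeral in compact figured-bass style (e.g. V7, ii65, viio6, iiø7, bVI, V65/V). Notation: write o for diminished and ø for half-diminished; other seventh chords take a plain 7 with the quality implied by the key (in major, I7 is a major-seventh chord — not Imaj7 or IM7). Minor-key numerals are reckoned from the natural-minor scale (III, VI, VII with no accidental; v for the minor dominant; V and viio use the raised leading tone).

VII43

Stacked in thirds the chord is C-E-G-Bb: a dominant seventh chord on C.
In D minor, C is the subtonic; the diatonic dominant seventh chord there is VII7.
With G in the bass the chord is in second inversion, so the figured bass is 43.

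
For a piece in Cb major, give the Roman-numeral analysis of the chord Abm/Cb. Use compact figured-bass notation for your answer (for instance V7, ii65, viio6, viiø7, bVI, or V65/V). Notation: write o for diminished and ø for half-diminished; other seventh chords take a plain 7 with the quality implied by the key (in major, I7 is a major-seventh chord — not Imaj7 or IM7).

The pitches Ab-Cb-Eb form a minor triad rooted on Ab.
Ab is scale degree 6 in Cb major, and a minor triad on that degree is written vi.
With Cb in the bass the chord is in first inversion, so the figured bass is 6.

vi6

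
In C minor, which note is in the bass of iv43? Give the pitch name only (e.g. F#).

iv in C minor has root F; the chord is F-Ab-C-Eb.
The figure 43 means second inversion — the fifth is in the bass.

C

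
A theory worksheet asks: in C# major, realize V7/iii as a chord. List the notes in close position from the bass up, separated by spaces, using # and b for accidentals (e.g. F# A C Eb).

The slash means an applied dominant: we want the dominant of iii. In C# major, iii is E# minor, and its dominant is built on B#.
Building a dominant seventh chord on B# gives B#-D##-F##-A#.

B# D## F## A#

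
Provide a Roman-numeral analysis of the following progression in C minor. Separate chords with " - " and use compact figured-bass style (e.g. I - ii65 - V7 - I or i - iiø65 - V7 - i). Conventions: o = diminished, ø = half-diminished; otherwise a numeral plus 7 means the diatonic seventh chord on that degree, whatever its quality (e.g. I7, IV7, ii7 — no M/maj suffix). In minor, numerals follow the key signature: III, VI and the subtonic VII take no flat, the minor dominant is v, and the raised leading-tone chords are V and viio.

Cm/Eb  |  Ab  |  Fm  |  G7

Cm/Eb: root C is the tonic; minor triad there is i6.
Ab: root Ab is the submediant; major triad there is VI.
Fm has root F, degree 4 in C minor, so iv.
G7: dominant seventh chord on G = scale degree 5 → V7.

i6 - VI - iv - V7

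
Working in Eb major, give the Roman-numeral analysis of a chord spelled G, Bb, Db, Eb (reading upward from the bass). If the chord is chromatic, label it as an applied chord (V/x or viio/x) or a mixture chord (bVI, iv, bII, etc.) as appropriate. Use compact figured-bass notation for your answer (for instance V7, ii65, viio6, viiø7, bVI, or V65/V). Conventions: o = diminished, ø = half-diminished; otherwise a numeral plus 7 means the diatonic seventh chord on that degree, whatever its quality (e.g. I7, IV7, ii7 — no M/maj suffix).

V65/IV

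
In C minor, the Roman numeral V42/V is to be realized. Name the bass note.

The applied chord V42/V is rooted on D: D-F#-A-C.
The figure 42 means third inversion — the seventh is in the bass.

C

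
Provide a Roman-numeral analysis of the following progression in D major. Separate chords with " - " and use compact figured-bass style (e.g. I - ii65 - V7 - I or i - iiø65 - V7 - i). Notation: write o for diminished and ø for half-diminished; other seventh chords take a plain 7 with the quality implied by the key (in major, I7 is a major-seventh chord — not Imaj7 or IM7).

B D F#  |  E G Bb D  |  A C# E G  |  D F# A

vi - iiø7 - V7 - I

B-D-F#: minor triad on B = scale degree 6 → vi.
E-G-Bb-D: E with this quality isn't in the key; it's iiø7, borrowed from the parallel minor.
A-C#-E-G has root A, degree 5 in D major, so V7.
D-F#-A has root D, degree 1 in D major, so I.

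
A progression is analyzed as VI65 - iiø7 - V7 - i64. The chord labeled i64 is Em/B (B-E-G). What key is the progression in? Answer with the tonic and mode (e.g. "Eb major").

i64 is given as B-E-G — a minor triad with root E.
If E is scale degree 1 and the mode makes that degree carry a minor triad, the tonic is E and the mode is minor.

E minor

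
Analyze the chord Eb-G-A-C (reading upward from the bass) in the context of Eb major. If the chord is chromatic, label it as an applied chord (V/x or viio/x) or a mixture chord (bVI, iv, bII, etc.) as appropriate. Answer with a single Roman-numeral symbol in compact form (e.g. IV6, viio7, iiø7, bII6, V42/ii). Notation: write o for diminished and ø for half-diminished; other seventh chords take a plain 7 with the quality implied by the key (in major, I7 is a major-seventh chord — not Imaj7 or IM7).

Stacked in thirds the chord is A-C-Eb-G: a half-diminished seventh chord on A.
A sits a half step below Bb (V in Eb major); a diminished chord there is the applied leading-tone chord of V.
With Eb in the bass the chord is in second inversion, so the figured bass is 43.

viiø43/V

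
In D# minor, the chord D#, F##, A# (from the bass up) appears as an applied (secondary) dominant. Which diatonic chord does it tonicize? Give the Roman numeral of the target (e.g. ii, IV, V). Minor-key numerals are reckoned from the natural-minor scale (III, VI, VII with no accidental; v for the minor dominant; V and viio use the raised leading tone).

The chord is a major triad on D#.
A dominant resolves down a perfect fifth: D# → G#. In D# minor, G# is scale degree 4, i.e. iv.

iv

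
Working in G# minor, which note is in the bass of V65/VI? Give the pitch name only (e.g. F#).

D#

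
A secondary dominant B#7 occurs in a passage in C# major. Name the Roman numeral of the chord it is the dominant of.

iii

The chord is a dominant seventh chord on B#.
A dominant resolves down a perfect fifth: B# → E#. In C# major, E# is scale degree 3, i.e. iii.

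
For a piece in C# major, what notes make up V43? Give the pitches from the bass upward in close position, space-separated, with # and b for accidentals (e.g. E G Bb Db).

The numeral's case and figure indicate a dominant seventh chord. In C# major its root, the fifth degree, is G#.
Stacking thirds from G# gives G#-B#-D#-F#.
With the 43 figure the chord is in second inversion; from the bass D# upward in close position it reads D#-F#-G#-B#.

D# F# G# B#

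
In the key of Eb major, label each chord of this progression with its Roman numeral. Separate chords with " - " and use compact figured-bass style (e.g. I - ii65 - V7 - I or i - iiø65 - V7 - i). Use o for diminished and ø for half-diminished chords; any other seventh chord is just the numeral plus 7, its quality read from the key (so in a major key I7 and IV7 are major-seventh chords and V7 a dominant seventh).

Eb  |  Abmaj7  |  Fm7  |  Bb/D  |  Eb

I - IV7 - ii7 - V6 - I

Eb: root Eb is the tonic; major triad there is I.
Abmaj7 has root Ab, degree 4 in Eb major, so IV7.
Fm7: minor seventh chord on F = scale degree 2 → ii7.
Bb/D: root Bb is the dominant; major triad there is V6.
Eb: root Eb is the tonic; major triad there is I.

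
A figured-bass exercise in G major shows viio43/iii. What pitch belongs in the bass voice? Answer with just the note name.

E

The applied chord viio43/iii is rooted on A#: A#-C#-E-G.
The figure 43 means second inversion — the fifth is in the bass.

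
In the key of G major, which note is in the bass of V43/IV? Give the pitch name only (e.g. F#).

D

The applied chord V43/IV is rooted on G: G-B-D-F.
The figure 43 means second inversion — the fifth is in the bass.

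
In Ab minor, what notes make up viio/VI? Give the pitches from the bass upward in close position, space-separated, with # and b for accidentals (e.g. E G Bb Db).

Eb Gb Bbb

The slash marks an applied leading-tone chord: viio of VI. In Ab minor, VI is Fb, so the leading tone to it is Eb, a half step below.
Building a diminished triad on Eb gives Eb-Gb-Bbb.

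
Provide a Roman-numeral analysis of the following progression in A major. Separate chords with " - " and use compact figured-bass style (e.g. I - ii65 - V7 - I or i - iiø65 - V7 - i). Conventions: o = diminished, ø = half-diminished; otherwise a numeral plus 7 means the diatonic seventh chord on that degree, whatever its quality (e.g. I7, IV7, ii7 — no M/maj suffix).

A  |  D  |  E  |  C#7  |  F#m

I - IV - V - V7/vi - vi

A: major triad on A = scale degree 1 → I.
D has root D, degree 4 in A major, so IV.
E has root E, degree 5 in A major, so V.
C#7: a dominant seventh chord on C#, the applied dominant of vi → V7/vi.
F#m has root F#, degree 6 in A major, so vi.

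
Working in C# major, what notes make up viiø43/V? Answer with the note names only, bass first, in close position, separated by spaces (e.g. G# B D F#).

C# E# F## A#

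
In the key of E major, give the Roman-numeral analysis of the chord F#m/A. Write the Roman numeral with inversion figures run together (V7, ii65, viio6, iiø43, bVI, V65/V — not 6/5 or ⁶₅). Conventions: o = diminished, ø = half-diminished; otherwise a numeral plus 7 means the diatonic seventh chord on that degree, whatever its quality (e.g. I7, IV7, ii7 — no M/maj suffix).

Stacked in thirds the chord is F#-A-C#: a minor triad on F#.
In E major, F# is the supertonic; the diatonic minor triad there is ii.
With A in the bass the chord is in first inversion, so the figured bass is 6.

ii6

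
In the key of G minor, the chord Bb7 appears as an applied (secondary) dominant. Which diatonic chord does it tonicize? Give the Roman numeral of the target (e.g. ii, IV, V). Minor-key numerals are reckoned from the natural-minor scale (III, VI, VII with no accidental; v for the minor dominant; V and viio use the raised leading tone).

The chord is a dominant seventh chord on Bb.
A dominant resolves down a perfect fifth: Bb → Eb. In G minor, Eb is scale degree 6, i.e. VI.

VI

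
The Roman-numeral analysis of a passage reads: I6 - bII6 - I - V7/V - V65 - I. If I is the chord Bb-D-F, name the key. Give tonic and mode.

Bb major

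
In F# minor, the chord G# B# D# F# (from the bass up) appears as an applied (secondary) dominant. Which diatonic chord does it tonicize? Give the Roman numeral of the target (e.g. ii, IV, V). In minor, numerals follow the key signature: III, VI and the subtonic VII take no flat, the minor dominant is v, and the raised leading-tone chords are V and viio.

V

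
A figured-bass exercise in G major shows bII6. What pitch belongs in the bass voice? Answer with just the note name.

C

bII in G major has root Ab; the chord is Ab-C-Eb.
The figure 6 means first inversion — the third is in the bass.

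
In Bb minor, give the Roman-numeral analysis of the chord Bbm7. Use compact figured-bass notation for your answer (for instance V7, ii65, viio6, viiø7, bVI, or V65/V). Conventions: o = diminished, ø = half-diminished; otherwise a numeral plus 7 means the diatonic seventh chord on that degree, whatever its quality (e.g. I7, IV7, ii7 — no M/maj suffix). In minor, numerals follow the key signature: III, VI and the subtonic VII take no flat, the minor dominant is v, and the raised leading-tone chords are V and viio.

The pitches Bb-Db-F-Ab form a minor seventh chord rooted on Bb.
Bb is scale degree 1 in Bb minor, and a minor seventh chord on that degree is written i7.

i7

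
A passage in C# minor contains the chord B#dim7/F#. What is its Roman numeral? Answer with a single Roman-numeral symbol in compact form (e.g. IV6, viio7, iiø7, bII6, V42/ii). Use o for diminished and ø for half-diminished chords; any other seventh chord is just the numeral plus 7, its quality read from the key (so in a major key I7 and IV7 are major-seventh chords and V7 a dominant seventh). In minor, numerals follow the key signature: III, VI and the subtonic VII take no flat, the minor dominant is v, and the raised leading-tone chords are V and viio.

Stacked in thirds the chord is B#-D#-F#-A: a fully diminished seventh chord on B#.
B# is scale degree 7 in C# minor, and a fully diminished seventh chord on that degree is written viio7.
With F# in the bass the chord is in second inversion, so the figured bass is 43.

viio43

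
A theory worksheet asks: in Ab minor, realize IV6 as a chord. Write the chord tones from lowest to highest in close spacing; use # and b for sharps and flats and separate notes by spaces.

F Ab Db

Scale degree 4 in Ab minor is Db; here the chord built on it is altered to a major triad. IV6 is the major subdominant, borrowed from the parallel major.
So the chord is Db-F-Ab, a major triad.
With the 6 figure the chord is in first inversion; from the bass F upward in close position it reads F-Ab-Db.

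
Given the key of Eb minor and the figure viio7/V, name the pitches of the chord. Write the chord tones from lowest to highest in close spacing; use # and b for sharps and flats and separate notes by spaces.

viio7/V is a secondary leading-tone chord. The target V is Bb in Eb minor; the applied chord is rooted a semitone below, on A.
Building a fully diminished seventh chord on A gives A-C-Eb-Gb.

A C Eb Gb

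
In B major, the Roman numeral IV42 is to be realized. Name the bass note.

D#

IV in B major has root E; the chord is E-G#-B-D#.
The figure 42 means third inversion — the seventh is in the bass.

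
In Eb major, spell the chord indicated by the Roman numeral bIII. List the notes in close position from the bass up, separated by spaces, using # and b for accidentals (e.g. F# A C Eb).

Gb Bb Db

bIII is a major triad on the lowered third degree, borrowed from the parallel minor. In Eb major that root is Gb.
So the chord is Gb-Bb-Db.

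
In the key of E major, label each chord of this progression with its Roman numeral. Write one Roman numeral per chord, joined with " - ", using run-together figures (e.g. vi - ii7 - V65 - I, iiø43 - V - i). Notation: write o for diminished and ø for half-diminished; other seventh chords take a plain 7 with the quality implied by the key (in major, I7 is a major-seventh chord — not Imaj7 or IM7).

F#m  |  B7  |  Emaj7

ii - V7 - I7

F#m: minor triad on F# = scale degree 2 → ii.
B7 has root B, degree 5 in E major, so V7.
Emaj7: major seventh chord on E = scale degree 1 → I7.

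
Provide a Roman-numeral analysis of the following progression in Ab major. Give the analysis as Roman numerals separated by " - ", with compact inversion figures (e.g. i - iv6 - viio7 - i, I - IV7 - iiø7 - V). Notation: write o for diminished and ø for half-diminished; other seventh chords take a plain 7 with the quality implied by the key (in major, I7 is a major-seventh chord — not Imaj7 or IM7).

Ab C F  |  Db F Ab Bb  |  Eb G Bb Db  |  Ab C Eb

vi6 - ii65 - V7 - I

Ab-C-F: root F is the submediant; minor triad there is vi6.
Db-F-Ab-Bb: minor seventh chord on Bb = scale degree 2 → ii65.
Eb-G-Bb-Db: dominant seventh chord on Eb = scale degree 5 → V7.
Ab-C-Eb: major triad on Ab = scale degree 1 → I.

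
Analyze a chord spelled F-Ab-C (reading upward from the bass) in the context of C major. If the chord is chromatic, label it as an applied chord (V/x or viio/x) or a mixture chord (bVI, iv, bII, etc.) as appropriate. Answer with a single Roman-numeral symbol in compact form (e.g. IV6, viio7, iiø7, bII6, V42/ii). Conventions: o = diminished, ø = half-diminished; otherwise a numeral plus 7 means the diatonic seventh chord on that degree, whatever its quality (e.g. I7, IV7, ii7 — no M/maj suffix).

iv

Stacked in thirds the chord is F-Ab-C: a minor triad on F.
F is the fourth degree of C major. This is the minor subdominant, borrowed from the parallel minor.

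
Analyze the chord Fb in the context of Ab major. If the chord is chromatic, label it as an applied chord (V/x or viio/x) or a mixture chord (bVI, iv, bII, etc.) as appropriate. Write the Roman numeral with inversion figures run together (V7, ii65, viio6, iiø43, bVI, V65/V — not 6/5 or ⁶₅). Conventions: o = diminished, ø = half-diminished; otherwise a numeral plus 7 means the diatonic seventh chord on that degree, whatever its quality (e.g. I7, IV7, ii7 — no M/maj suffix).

bVI

Stacked in thirds the chord is Fb-Ab-Cb: a major triad on Fb.
Fb is the lowered sixth degree of Ab major (diatonic 6 would be F). This is a major triad on the lowered sixth degree, borrowed from the parallel minor.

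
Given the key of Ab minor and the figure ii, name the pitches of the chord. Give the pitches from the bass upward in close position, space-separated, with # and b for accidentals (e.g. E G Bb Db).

Bb Db F

ii is the minor supertonic, borrowed from the parallel major (the Dorian ii). In Ab minor that root is Bb.
So the chord is Bb-Db-F, a minor triad.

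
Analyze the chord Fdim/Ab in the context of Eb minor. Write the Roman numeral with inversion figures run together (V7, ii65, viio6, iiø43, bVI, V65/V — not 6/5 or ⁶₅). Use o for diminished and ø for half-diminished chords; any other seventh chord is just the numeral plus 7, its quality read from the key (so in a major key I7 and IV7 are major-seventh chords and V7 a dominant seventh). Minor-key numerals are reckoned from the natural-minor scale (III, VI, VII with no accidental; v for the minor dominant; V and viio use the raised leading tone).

The pitches F-Ab-Cb form a diminished triad rooted on F.
In Eb minor, F is the supertonic; the diatonic diminished triad there is iio.
With Ab in the bass the chord is in first inversion, so the figured bass is 6.

iio6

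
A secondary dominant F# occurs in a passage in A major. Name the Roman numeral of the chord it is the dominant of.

ii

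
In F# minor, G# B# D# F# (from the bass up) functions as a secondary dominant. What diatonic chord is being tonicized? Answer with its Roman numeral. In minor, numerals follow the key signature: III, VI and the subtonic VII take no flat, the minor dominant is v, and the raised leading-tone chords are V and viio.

V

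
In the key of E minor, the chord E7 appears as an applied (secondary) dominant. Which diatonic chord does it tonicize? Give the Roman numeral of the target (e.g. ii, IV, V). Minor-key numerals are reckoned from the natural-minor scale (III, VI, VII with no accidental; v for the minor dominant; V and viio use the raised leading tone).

The chord is a dominant seventh chord on E.
A dominant resolves down a perfect fifth: E → A. In E minor, A is scale degree 4, i.e. iv.

iv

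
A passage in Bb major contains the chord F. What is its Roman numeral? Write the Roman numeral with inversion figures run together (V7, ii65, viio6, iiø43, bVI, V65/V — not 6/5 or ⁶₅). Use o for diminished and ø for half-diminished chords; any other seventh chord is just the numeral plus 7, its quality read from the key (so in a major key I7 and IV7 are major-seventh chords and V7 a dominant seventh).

Stacked in thirds the chord is F-A-C: a major triad on F.
In Bb major, F is the dominant; the diatonic major triad there is V.

V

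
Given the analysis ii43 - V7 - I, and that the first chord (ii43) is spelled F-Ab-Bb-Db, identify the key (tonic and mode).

ii43 is given as F-Ab-Bb-Db — a minor seventh chord with root Bb.
If Bb is scale degree 2 and the mode makes that degree carry a minor seventh chord, the tonic is Ab and the mode is major.

Ab major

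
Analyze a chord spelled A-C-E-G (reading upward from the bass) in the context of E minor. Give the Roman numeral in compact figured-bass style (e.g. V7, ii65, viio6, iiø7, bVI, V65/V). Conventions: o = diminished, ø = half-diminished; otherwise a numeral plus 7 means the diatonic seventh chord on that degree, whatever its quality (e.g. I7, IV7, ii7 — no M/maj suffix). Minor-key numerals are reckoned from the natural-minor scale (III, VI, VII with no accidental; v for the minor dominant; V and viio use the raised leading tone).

iv7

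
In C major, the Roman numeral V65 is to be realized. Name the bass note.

V in C major has root G; the chord is G-B-D-F.
The figure 65 means first inversion — the third is in the bass.

B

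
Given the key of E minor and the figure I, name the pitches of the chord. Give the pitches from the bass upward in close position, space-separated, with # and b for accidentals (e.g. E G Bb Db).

E G# B

I is the major tonic (Picardy third), borrowed from the parallel major. In E minor that root is E.
So the chord is E-G#-B, a major triad.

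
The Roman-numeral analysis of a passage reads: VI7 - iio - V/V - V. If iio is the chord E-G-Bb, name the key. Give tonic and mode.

iio is given as E-G-Bb — a diminished triad with root E.
If E is scale degree 2 and the mode makes that degree carry a diminished triad, the tonic is D and the mode is minor.

D minor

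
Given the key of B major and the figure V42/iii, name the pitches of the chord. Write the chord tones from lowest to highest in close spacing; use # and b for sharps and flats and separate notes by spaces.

V42/iii is a secondary dominant — the dominant seventh of iii. iii in B major is D#, so the applied chord's root is A#, a perfect fifth above.
Building a dominant seventh chord on A# gives A#-C##-E#-G#.
The figured bass 42 indicates third inversion, placing the seventh (G#) in the bass: G#-A#-C##-E#.

G# A# C## E#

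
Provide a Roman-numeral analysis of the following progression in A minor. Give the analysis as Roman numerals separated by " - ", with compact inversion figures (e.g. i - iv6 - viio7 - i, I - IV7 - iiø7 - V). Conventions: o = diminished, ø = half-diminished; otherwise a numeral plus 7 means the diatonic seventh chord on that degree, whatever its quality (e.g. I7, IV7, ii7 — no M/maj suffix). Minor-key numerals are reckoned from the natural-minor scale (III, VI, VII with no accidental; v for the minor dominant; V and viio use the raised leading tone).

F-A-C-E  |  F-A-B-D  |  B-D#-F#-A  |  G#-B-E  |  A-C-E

F-A-C-E has root F, degree 6 in A minor, so VI7.
F-A-B-D: root B is the supertonic; half-diminished seventh chord there is iiø43.
B-D#-F#-A: a dominant seventh chord on B, the applied dominant of V → V7/V.
G#-B-E: root E is the dominant; major triad there is V6.
A-C-E: minor triad on A = scale degree 1 → i.

VI7 - iiø43 - V7/V - V6 - i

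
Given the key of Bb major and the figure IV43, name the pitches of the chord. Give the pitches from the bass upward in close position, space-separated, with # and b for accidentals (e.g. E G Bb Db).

Bb D Eb G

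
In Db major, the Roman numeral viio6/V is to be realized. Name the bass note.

The applied chord viio6/V is rooted on G: G-Bb-Db.
The figure 6 means first inversion — the third is in the bass.

Bb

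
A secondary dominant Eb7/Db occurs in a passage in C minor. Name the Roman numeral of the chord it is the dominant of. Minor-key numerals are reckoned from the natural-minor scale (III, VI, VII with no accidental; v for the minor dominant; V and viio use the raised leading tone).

VI

The chord is a dominant seventh chord on Eb.
A dominant resolves down a perfect fifth: Eb → Ab. In C minor, Ab is scale degree 6, i.e. VI.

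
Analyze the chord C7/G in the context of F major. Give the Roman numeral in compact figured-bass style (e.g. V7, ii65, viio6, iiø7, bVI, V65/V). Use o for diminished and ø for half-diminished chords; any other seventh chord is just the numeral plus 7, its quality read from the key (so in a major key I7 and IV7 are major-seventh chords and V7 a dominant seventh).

V43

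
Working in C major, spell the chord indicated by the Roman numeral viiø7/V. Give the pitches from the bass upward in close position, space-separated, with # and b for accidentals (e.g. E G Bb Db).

F# A C E

The slash marks an applied leading-tone chord: viio of V. In C major, V is G, so the leading tone to it is F#, a half step below.
Building a half-diminished seventh chord on F# gives F#-A-C-E.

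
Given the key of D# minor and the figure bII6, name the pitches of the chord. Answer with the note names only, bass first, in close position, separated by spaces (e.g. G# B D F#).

G# B E

bII6 is the Neapolitan sixth — a major triad on the lowered second degree, here in its customary first inversion. In D# minor that root is E.
So the chord is E-G#-B.
The figured bass 6 indicates first inversion, placing the third (G#) in the bass: G#-B-E.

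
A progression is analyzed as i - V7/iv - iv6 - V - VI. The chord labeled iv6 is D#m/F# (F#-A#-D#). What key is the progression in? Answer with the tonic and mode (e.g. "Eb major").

iv6 is given as F#-A#-D# — a minor triad with root D#.
Counting down 3 scale steps from D# places the tonic on A#; a minor triad on degree 4 is diatonic only in minor.

A# minor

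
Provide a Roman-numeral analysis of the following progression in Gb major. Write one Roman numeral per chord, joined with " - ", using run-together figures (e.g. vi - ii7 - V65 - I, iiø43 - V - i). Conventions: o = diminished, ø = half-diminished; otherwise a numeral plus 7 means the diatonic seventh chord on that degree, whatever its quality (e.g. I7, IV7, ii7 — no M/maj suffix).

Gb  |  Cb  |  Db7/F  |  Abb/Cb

I - IV - V65 - bII6

Gb: major triad on Gb = scale degree 1 → I.
Cb: root Cb is the subdominant; major triad there is IV.
Db7/F: dominant seventh chord on Db = scale degree 5 → V65.
Abb/Cb: Abb with this quality isn't in the key; a major triad on b2 is the Neapolitan sixth, bII6 (third, Cb, in the bass — hence the 6).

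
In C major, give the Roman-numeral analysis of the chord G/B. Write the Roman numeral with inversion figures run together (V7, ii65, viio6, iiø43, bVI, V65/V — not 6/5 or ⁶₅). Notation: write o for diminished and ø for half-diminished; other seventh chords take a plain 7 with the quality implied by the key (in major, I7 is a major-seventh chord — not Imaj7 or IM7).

V6

Stacked in thirds the chord is G-B-D: a major triad on G.
In C major, G is the dominant; the diatonic major triad there is V.
With B in the bass the chord is in first inversion, so the figured bass is 6.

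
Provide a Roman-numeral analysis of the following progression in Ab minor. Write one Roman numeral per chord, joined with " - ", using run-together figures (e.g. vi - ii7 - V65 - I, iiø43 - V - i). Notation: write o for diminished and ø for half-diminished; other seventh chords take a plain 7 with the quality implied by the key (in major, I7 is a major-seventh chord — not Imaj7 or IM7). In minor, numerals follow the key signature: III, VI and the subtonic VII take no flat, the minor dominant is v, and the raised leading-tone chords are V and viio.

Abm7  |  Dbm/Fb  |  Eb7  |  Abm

Abm7: minor seventh chord on Ab = scale degree 1 → i7.
Dbm/Fb: root Db is the subdominant; minor triad there is iv6.
Eb7 has root Eb, degree 5 in Ab minor, so V7.
Abm has root Ab, degree 1 in Ab minor, so i.

i7 - iv6 - V7 - i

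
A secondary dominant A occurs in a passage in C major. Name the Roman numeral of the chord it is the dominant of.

The chord is a major triad on A.
A dominant resolves down a perfect fifth: A → D. In C major, D is scale degree 2, i.e. ii.

ii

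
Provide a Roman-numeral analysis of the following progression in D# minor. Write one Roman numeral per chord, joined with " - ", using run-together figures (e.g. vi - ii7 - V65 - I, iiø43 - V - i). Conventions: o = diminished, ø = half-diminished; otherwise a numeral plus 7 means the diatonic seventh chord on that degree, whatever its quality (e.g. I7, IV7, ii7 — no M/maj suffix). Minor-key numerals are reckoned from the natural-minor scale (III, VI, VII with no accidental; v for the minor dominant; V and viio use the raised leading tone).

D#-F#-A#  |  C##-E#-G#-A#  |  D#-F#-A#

D#-F#-A#: minor triad on D# = scale degree 1 → i.
C##-E#-G#-A#: dominant seventh chord on A# = scale degree 5 → V65.
D#-F#-A#: root D# is the tonic; minor triad there is i.

i - V65 - i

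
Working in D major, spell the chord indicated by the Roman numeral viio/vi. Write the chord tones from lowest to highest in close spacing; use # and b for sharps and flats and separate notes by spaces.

viio/vi is a secondary leading-tone chord. The target vi is B in D major; the applied chord is rooted a semitone below, on A#.
Building a diminished triad on A# gives A#-C#-E.

A# C# E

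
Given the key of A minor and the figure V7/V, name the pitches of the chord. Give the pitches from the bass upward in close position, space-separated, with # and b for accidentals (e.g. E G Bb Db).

V7/V is a secondary dominant — the dominant seventh of V. V in A minor is E, so the applied chord's root is B, a perfect fifth above.
Building a dominant seventh chord on B gives B-D#-F#-A.

B D# F# A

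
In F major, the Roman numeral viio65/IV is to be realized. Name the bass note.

The applied chord viio65/IV is rooted on A: A-C-Eb-Gb.
The figure 65 means first inversion — the third is in the bass.

C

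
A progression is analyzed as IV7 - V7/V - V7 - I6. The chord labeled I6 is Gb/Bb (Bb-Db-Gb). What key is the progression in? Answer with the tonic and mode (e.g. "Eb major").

Gb major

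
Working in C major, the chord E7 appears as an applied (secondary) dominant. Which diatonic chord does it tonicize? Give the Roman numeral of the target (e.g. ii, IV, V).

vi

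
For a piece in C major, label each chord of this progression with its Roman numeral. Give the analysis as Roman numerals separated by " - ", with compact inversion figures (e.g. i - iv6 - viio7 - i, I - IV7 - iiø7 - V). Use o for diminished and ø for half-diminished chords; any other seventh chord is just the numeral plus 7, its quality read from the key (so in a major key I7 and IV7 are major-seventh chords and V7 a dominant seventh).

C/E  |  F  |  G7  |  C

C/E: root C is the tonic; major triad there is I6.
F: major triad on F = scale degree 4 → IV.
G7: dominant seventh chord on G = scale degree 5 → V7.
C has root C, degree 1 in C major, so I.

I6 - IV - V7 - I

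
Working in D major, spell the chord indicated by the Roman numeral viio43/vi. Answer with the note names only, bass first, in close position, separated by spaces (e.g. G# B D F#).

E G A# C#

The slash marks an applied leading-tone chord: viio of vi. In D major, vi is B, so the leading tone to it is A#, a half step below.
Building a fully diminished seventh chord on A# gives A#-C#-E-G.
The figured bass 43 indicates second inversion, placing the fifth (E) in the bass: E-G-A#-C#.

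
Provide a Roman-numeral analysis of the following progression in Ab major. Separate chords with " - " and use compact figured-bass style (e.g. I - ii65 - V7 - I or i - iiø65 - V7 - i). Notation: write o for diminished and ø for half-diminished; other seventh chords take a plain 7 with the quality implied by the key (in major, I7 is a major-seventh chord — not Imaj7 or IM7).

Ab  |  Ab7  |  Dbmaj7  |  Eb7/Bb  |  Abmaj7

I - V7/IV - IV7 - V43 - I7

Ab: root Ab is the tonic; major triad there is I.
Ab7 is the secondary dominant of IV (dominant seventh chord on Ab): V7/IV.
Dbmaj7 has root Db, degree 4 in Ab major, so IV7.
Eb7/Bb: dominant seventh chord on Eb = scale degree 5 → V43.
Abmaj7: major seventh chord on Ab = scale degree 1 → I7.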